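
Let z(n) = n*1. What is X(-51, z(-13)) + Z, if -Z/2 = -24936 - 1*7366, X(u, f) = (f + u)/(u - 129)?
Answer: 2907196/45 ≈ 64604.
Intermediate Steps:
z(n) = n
X(u, f) = (f + u)/(-129 + u)
Z = 64604 (Z = -2*(-24936 - 1*7366) = -2*(-24936 - 7366) = -2*(-32302) = 64604)
X(-51, z(-13)) + Z = (-13 - 51)/(-129 - 51) + 64604 = -64/(-180) + 64604 = -1/180*(-64) + 64604 = 16/45 + 64604 = 2907196/45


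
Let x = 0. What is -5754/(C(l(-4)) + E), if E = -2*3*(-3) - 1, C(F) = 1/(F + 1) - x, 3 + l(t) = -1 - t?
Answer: -959/3 ≈ -319.67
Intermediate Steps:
l(t) = -4 - t (l(t) = -3 + (-1 - t) = -4 - t)
C(F) = 1/(1 + F) (C(F) = 1/(F + 1) - 1*0 = 1/(1 + F) + 0 = 1/(1 + F))
E = 17 (E = -6*(-3) - 1 = 18 - 1 = 17)
-5754/(C(l(-4)) + E) = -5754/(1/(1 + (-4 - 1*(-4))) + 17) = -5754/(1/(1 + (-4 + 4)) + 17) = -5754/(1/(1 + 0) + 17) = -5754/(1/1 + 17) = -5754/(1 + 17) = -5754/18 = (1/18)*(-5754) = -959/3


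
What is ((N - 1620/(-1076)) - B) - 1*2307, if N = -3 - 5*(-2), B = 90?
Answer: -642505/269 ≈ -2388.5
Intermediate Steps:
N = 7 (N = -3 + 10 = 7)
((N - 1620/(-1076)) - B) - 1*2307 = ((7 - 1620/(-1076)) - 1*90) - 1*2307 = ((7 - 1620*(-1/1076)) - 90) - 2307 = ((7 + 405/269) - 90) - 2307 = (2288/269 - 90) - 2307 = -21922/269 - 2307 = -642505/269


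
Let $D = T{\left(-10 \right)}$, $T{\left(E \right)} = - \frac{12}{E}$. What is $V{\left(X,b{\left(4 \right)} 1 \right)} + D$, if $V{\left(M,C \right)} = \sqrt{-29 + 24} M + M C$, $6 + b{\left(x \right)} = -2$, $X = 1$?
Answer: $- \frac{34}{5} + i \sqrt{5} \approx -6.8 + 2.2361 i$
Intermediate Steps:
$b{\left(x \right)} = -8$ ($b{\left(x \right)} = -6 - 2 = -8$)
$D = \frac{6}{5}$ ($D = - \frac{12}{-10} = \left(-12\right) \left(- \frac{1}{10}\right) = \frac{6}{5} \approx 1.2$)
$V{\left(M,C \right)} = C M + i M \sqrt{5}$ ($V{\left(M,C \right)} = \sqrt{-5} M + C M = i \sqrt{5} M + C M = i M \sqrt{5} + C M = C M + i M \sqrt{5}$)
$V{\left(X,b{\left(4 \right)} 1 \right)} + D = 1 \left(\left(-8\right) 1 + i \sqrt{5}\right) + \frac{6}{5} = 1 \left(-8 + i \sqrt{5}\right) + \frac{6}{5} = \left(-8 + i \sqrt{5}\right) + \frac{6}{5} = - \frac{34}{5} + i \sqrt{5}$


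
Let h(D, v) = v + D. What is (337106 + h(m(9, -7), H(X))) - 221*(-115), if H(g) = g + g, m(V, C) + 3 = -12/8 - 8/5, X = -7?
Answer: 3625009/10 ≈ 3.6250e+5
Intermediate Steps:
m(V, C) = -61/10 (m(V, C) = -3 + (-12/8 - 8/5) = -3 + (-12*⅛ - 8*⅕) = -3 + (-3/2 - 8/5) = -3 - 31/10 = -61/10)
H(g) = 2*g
h(D, v) = D + v
(337106 + h(m(9, -7), H(X))) - 221*(-115) = (337106 + (-61/10 + 2*(-7))) - 221*(-115) = (337106 + (-61/10 - 14)) + 25415 = (337106 - 201/10) + 25415 = 3370859/10 + 25415 = 3625009/10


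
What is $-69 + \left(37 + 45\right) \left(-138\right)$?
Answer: $-11385$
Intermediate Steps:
$-69 + \left(37 + 45\right) \left(-138\right) = -69 + 82 \left(-138\right) = -69 - 11316 = -11385$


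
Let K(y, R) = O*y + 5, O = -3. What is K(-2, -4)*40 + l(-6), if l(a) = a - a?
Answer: 440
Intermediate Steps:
K(y, R) = 5 - 3*y (K(y, R) = -3*y + 5 = 5 - 3*y)
l(a) = 0
K(-2, -4)*40 + l(-6) = (5 - 3*(-2))*40 + 0 = (5 + 6)*40 + 0 = 11*40 + 0 = 440 + 0 = 440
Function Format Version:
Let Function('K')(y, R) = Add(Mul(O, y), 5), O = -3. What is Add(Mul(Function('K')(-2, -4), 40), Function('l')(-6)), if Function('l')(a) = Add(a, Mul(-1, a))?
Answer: 440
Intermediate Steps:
Function('K')(y, R) = Add(5, Mul(-3, y)) (Function('K')(y, R) = Add(Mul(-3, y), 5) = Add(5, Mul(-3, y)))
Function('l')(a) = 0
Add(Mul(Function('K')(-2, -4), 40), Function('l')(-6)) = Add(Mul(Add(5, Mul(-3, -2)), 40), 0) = Add(Mul(Add(5, 6), 40), 0) = Add(Mul(11, 40), 0) = Add(440, 0) = 440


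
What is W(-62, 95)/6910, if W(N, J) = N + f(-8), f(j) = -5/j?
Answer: -491/55280 ≈ -0.0088821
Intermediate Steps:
W(N, J) = 5/8 + N (W(N, J) = N - 5/(-8) = N - 5*(-⅛) = N + 5/8 = 5/8 + N)
W(-62, 95)/6910 = (5/8 - 62)/6910 = -491/8*1/6910 = -491/55280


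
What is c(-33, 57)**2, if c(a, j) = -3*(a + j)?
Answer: 5184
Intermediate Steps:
c(a, j) = -3*a - 3*j
c(-33, 57)**2 = (-3*(-33) - 3*57)**2 = (99 - 171)**2 = (-72)**2 = 5184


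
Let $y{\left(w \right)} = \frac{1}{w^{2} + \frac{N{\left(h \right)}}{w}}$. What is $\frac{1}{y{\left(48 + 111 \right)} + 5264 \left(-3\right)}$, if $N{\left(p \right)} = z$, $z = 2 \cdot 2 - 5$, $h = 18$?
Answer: $- \frac{4019678}{63478754817} \approx -6.3323 \cdot 10^{-5}$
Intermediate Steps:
$z = -1$ ($z = 4 - 5 = -1$)
$N{\left(p \right)} = -1$
$y{\left(w \right)} = \frac{1}{w^{2} - \frac{1}{w}}$
$\frac{1}{y{\left(48 + 111 \right)} + 5264 \left(-3\right)} = \frac{1}{\frac{48 + 111}{-1 + \left(48 + 111\right)^{3}} + 5264 \left(-3\right)} = \frac{1}{\frac{159}{-1 + 159^{3}} - 15792} = \frac{1}{\frac{159}{-1 + 4019679} - 15792} = \frac{1}{\frac{159}{4019678} - 15792} = \frac{1}{- \frac{63478754817}{4019678}} = - \frac{4019678}{63478754817}$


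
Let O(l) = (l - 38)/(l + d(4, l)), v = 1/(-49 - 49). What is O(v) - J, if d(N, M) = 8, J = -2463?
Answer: 1924804/783 ≈ 2458.2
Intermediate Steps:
v = -1/98 (v = 1/(-98) = -1/98 ≈ -0.010204)
O(l) = (-38 + l)/(8 + l) (O(l) = (l - 38)/(l + 8) = (-38 + l)/(8 + l))
O(v) - J = (-38 - 1/98)/(8 - 1/98) - 1*(-2463) = -3725/98/(783/98) + 2463 = (98/783)*(-3725/98) + 2463 = -3725/783 + 2463 = 1924804/783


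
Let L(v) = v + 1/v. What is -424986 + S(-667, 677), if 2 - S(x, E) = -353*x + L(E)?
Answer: -447572825/677 ≈ -6.6111e+5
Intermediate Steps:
S(x, E) = 2 - E - 1/E + 353*x (S(x, E) = 2 - (-353*x + (E + 1/E)) = 2 - (E + 1/E - 353*x) = 2 + (-E - 1/E + 353*x) = 2 - E - 1/E + 353*x)
-424986 + S(-667, 677) = -424986 + (2 - 1*677 - 1/677 + 353*(-667)) = -424986 + (2 - 677 - 1*1/677 - 235451) = -424986 + (2 - 677 - 1/677 - 235451) = -424986 - 159857303/677 = -447572825/677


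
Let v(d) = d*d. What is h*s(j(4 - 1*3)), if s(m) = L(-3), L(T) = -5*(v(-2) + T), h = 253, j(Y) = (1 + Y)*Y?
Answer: -1265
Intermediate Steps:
j(Y) = Y*(1 + Y)
v(d) = d²
L(T) = -20 - 5*T (L(T) = -5*((-2)² + T) = -5*(4 + T) = -20 - 5*T)
s(m) = -5 (s(m) = -20 - 5*(-3) = -20 + 15 = -5)
h*s(j(4 - 1*3)) = 253*(-5) = -1265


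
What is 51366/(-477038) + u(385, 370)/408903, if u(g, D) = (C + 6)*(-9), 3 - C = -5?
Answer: -3510636381/32510378219 ≈ -0.10799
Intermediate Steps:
C = 8 (C = 3 - 1*(-5) = 3 + 5 = 8)
u(g, D) = -126 (u(g, D) = (8 + 6)*(-9) = 14*(-9) = -126)
51366/(-477038) + u(385, 370)/408903 = 51366/(-477038) - 126/408903 = 51366*(-1/477038) - 126*1/408903 = -25683/238519 - 42/136301 = -3510636381/32510378219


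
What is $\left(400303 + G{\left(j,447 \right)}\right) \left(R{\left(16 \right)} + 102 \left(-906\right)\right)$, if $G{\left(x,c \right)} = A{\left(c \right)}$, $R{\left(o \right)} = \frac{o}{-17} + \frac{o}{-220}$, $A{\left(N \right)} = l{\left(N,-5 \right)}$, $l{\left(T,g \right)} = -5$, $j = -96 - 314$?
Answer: $- \frac{34588216238064}{935} \approx -3.6993 \cdot 10^{10}$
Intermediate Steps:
$j = -410$ ($j = -96 - 314 = -410$)
$A{\left(N \right)} = -5$
$R{\left(o \right)} = - \frac{237 o}{3740}$ ($R{\left(o \right)} = o \left(- \frac{1}{17}\right) + o \left(- \frac{1}{220}\right) = - \frac{o}{17} - \frac{o}{220} = - \frac{237 o}{3740}$)
$G{\left(x,c \right)} = -5$
$\left(400303 + G{\left(j,447 \right)}\right) \left(R{\left(16 \right)} + 102 \left(-906\right)\right) = \left(400303 - 5\right) \left(\left(- \frac{237}{3740}\right) 16 + 102 \left(-906\right)\right) = 400298 \left(- \frac{948}{935} - 92412\right) = 400298 \left(- \frac{86406168}{935}\right) = - \frac{34588216238064}{935}$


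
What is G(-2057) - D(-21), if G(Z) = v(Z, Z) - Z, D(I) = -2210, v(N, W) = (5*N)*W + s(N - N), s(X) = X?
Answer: 21160512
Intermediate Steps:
v(N, W) = 5*N*W (v(N, W) = (5*N)*W + (N - N) = 5*N*W + 0 = 5*N*W)
G(Z) = -Z + 5*Z² (G(Z) = 5*Z*Z - Z = 5*Z² - Z = -Z + 5*Z²)
G(-2057) - D(-21) = -2057*(-1 + 5*(-2057)) - 1*(-2210) = -2057*(-1 - 10285) + 2210 = -2057*(-10286) + 2210 = 21158302 + 2210 = 21160512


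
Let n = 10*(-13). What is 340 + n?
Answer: 210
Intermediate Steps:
n = -130
340 + n = 340 - 130 = 210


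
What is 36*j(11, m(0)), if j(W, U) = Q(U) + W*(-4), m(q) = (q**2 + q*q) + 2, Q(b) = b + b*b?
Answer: -1368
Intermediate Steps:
Q(b) = b + b**2
m(q) = 2 + 2*q**2 (m(q) = (q**2 + q**2) + 2 = 2*q**2 + 2 = 2 + 2*q**2)
j(W, U) = -4*W + U*(1 + U) (j(W, U) = U*(1 + U) + W*(-4) = U*(1 + U) - 4*W = -4*W + U*(1 + U))
36*j(11, m(0)) = 36*(-4*11 + (2 + 2*0**2)*(1 + (2 + 2*0**2))) = 36*(-44 + (2 + 2*0)*(1 + (2 + 2*0))) = 36*(-44 + (2 + 0)*(1 + (2 + 0))) = 36*(-44 + 2*(1 + 2)) = 36*(-44 + 2*3) = 36*(-44 + 6) = 36*(-38) = -1368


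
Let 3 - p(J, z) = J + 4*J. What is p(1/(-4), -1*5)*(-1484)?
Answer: -6307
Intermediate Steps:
p(J, z) = 3 - 5*J (p(J, z) = 3 - (J + 4*J) = 3 - 5*J)
p(1/(-4), -1*5)*(-1484) = (3 - 5/(-4))*(-1484) = (3 - 5*(-1)/4)*(-1484) = (3 - 5*(-¼))*(-1484) = (3 + 5/4)*(-1484) = (17/4)*(-1484) = -6307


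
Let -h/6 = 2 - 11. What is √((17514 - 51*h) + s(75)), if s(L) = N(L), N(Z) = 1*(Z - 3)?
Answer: 12*√103 ≈ 121.79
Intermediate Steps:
h = 54 (h = -6*(2 - 11) = -6*(-9) = 54)
N(Z) = -3 + Z (N(Z) = 1*(-3 + Z) = -3 + Z)
s(L) = -3 + L
√((17514 - 51*h) + s(75)) = √((17514 - 51*54) + (-3 + 75)) = √((17514 - 2754) + 72) = √(14760 + 72) = √14832 = 12*√103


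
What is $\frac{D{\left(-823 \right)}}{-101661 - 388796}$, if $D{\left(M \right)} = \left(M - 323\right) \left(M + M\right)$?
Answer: $- \frac{1886316}{490457} \approx -3.846$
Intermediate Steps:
$D{\left(M \right)} = 2 M \left(-323 + M\right)$ ($D{\left(M \right)} = \left(-323 + M\right) 2 M = 2 M \left(-323 + M\right)$)
$\frac{D{\left(-823 \right)}}{-101661 - 388796} = \frac{2 \left(-823\right) \left(-323 - 823\right)}{-101661 - 388796} = \frac{2 \left(-823\right) \left(-1146\right)}{-490457} = 1886316 \left(- \frac{1}{490457}\right) = - \frac{1886316}{490457}$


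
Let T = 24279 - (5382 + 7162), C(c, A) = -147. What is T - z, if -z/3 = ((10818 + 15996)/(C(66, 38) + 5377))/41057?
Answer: 1259917225646/107364055 ≈ 11735.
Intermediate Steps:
T = 11735 (T = 24279 - 1*12544 = 24279 - 12544 = 11735)
z = -40221/107364055 (z = -3*(10818 + 15996)/(-147 + 5377)/41057 = -3*26814/5230/41057 = -3*26814*(1/5230)/41057 = -40221/(2615*41057) = -3*13407/107364055 = -40221/107364055 ≈ -0.00037462)
T - z = 11735 - 1*(-40221/107364055) = 11735 + 40221/107364055 = 1259917225646/107364055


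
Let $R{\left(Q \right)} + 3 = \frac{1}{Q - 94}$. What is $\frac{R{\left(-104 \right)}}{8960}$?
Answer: $- \frac{17}{50688} \approx -0.00033539$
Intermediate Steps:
$R{\left(Q \right)} = -3 + \frac{1}{-94 + Q}$ ($R{\left(Q \right)} = -3 + \frac{1}{Q - 94} = -3 + \frac{1}{-94 + Q}$)
$\frac{R{\left(-104 \right)}}{8960} = \frac{\frac{1}{-94 - 104} \left(283 - -312\right)}{8960} = \frac{283 + 312}{-198} \cdot \frac{1}{8960} = \left(- \frac{1}{198}\right) 595 \cdot \frac{1}{8960} = \left(- \frac{595}{198}\right) \frac{1}{8960} = - \frac{17}{50688}$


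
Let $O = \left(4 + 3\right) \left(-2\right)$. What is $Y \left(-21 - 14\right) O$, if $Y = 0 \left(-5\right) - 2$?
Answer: $-980$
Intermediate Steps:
$O = -14$ ($O = 7 \left(-2\right) = -14$)
$Y = -2$ ($Y = 0 - 2 = -2$)
$Y \left(-21 - 14\right) O = - 2 \left(-21 - 14\right) \left(-14\right) = \left(-2\right) \left(-35\right) \left(-14\right) = 70 \left(-14\right) = -980$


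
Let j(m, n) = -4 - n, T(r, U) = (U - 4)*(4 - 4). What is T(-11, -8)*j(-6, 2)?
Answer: 0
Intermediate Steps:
T(r, U) = 0 (T(r, U) = (-4 + U)*0 = 0)
T(-11, -8)*j(-6, 2) = 0*(-4 - 1*2) = 0*(-4 - 2) = 0*(-6) = 0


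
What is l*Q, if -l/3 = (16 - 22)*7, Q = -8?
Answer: -1008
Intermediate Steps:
l = 126 (l = -3*(16 - 22)*7 = -(-18)*7 = -3*(-42) = 126)
l*Q = 126*(-8) = -1008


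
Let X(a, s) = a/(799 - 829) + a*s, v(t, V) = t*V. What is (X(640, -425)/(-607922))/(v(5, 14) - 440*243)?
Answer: -204016/48717349275 ≈ -4.1878e-6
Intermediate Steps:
v(t, V) = V*t
X(a, s) = -a/30 + a*s (X(a, s) = a/(-30) + a*s = -a/30 + a*s)
(X(640, -425)/(-607922))/(v(5, 14) - 440*243) = ((640*(-1/30 - 425))/(-607922))/(14*5 - 440*243) = ((640*(-12751/30))*(-1/607922))/(70 - 106920) = -816064/3*(-1/607922)/(-106850) = (408032/911883)*(-1/106850) = -204016/48717349275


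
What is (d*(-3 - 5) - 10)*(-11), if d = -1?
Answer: 22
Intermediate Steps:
(d*(-3 - 5) - 10)*(-11) = (-(-3 - 5) - 10)*(-11) = (-1*(-8) - 10)*(-11) = (8 - 10)*(-11) = -2*(-11) = 22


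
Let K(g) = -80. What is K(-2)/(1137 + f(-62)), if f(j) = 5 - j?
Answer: -20/301 ≈ -0.066445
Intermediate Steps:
K(-2)/(1137 + f(-62)) = -80/(1137 + (5 - 1*(-62))) = -80/(1137 + (5 + 62)) = -80/(1137 + 67) = -80/1204 = -80*1/1204 = -20/301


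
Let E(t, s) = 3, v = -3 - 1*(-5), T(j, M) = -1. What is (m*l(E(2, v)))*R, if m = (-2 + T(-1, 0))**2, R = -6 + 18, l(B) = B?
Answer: 324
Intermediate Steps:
v = 2 (v = -3 + 5 = 2)
R = 12
m = 9 (m = (-2 - 1)**2 = (-3)**2 = 9)
(m*l(E(2, v)))*R = (9*3)*12 = 27*12 = 324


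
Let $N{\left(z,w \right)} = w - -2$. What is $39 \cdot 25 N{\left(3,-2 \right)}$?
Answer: $0$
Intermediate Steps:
$N{\left(z,w \right)} = 2 + w$ ($N{\left(z,w \right)} = w + 2 = 2 + w$)
$39 \cdot 25 N{\left(3,-2 \right)} = 39 \cdot 25 \left(2 - 2\right) = 975 \cdot 0 = 0$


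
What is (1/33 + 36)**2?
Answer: 1413721/1089 ≈ 1298.2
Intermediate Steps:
(1/33 + 36)**2 = (1189/33)**2 = 1413721/1089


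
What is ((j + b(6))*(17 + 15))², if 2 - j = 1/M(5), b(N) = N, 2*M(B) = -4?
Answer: 73984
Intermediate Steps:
M(B) = -2 (M(B) = (½)*(-4) = -2)
j = 5/2 (j = 2 - 1/(-2) = 2 - 1*(-½) = 2 + ½ = 5/2 ≈ 2.5000)
((j + b(6))*(17 + 15))² = ((5/2 + 6)*(17 + 15))² = ((17/2)*32)² = 272² = 73984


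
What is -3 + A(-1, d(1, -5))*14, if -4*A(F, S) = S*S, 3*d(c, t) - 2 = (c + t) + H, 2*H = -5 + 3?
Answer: -13/2 ≈ -6.5000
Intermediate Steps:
H = -1 (H = (-5 + 3)/2 = (½)*(-2) = -1)
d(c, t) = ⅓ + c/3 + t/3 (d(c, t) = ⅔ + ((c + t) - 1)/3 = ⅔ + (-1 + c + t)/3 = ⅔ + (-⅓ + c/3 + t/3) = ⅓ + c/3 + t/3)
A(F, S) = -S²/4 (A(F, S) = -S*S/4 = -S²/4)
-3 + A(-1, d(1, -5))*14 = -3 - (⅓ + (⅓)*1 + (⅓)*(-5))²/4*14 = -3 - (⅓ + ⅓ - 5/3)²/4*14 = -3 - ¼*(-1)²*14 = -3 - ¼*1*14 = -3 - ¼*14 = -3 - 7/2 = -13/2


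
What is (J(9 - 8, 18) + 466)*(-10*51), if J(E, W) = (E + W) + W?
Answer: -256530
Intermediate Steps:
J(E, W) = E + 2*W
(J(9 - 8, 18) + 466)*(-10*51) = (((9 - 8) + 2*18) + 466)*(-10*51) = ((1 + 36) + 466)*(-510) = (37 + 466)*(-510) = 503*(-510) = -256530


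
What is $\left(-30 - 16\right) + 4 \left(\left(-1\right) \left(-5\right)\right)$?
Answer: $-26$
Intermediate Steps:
$\left(-30 - 16\right) + 4 \left(\left(-1\right) \left(-5\right)\right) = \left(-30 - 16\right) + 4 \cdot 5 = -46 + 20 = -26$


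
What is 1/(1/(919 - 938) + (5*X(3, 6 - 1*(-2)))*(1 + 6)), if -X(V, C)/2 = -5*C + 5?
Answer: 19/46549 ≈ 0.00040817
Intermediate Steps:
X(V, C) = -10 + 10*C (X(V, C) = -2*(-5*C + 5) = -2*(5 - 5*C) = -10 + 10*C)
1/(1/(919 - 938) + (5*X(3, 6 - 1*(-2)))*(1 + 6)) = 1/(1/(919 - 938) + (5*(-10 + 10*(6 - 1*(-2))))*(1 + 6)) = 1/(1/(-19) + (5*(-10 + 10*(6 + 2)))*7) = 1/(-1/19 + (5*(-10 + 10*8))*7) = 1/(-1/19 + (5*(-10 + 80))*7) = 1/(-1/19 + (5*70)*7) = 1/(-1/19 + 350*7) = 1/(-1/19 + 2450) = 1/(46549/19) = 19/46549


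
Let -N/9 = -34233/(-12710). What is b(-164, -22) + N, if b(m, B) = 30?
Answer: 73203/12710 ≈ 5.7595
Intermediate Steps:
N = -308097/12710 (N = -(-308097)/(-12710) = -(-308097)*(-1)/12710 = -9*34233/12710 = -308097/12710 ≈ -24.241)
b(-164, -22) + N = 30 - 308097/12710 = 73203/12710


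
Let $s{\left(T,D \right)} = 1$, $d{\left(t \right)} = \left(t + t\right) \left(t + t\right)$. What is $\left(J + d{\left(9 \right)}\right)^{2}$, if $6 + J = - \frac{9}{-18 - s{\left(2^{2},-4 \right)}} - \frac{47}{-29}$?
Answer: $\frac{31107082384}{303601} \approx 1.0246 \cdot 10^{5}$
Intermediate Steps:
$d{\left(t \right)} = 4 t^{2}$ ($d{\left(t \right)} = 2 t 2 t = 4 t^{2}$)
$J = - \frac{2152}{551}$ ($J = -6 - \left(- \frac{47}{29} + \frac{9}{-18 - 1}\right) = -6 + \left(- \frac{9}{-19} + \frac{47}{29}\right) = -6 + \left(\left(-9\right) \left(- \frac{1}{19}\right) + \frac{47}{29}\right) = -6 + \left(\frac{9}{19} + \frac{47}{29}\right) = -6 + \frac{1154}{551} = - \frac{2152}{551} \approx -3.9056$)
$\left(J + d{\left(9 \right)}\right)^{2} = \left(- \frac{2152}{551} + 4 \cdot 9^{2}\right)^{2} = \left(- \frac{2152}{551} + 4 \cdot 81\right)^{2} = \left(- \frac{2152}{551} + 324\right)^{2} = \left(\frac{176372}{551}\right)^{2} = \frac{31107082384}{303601}$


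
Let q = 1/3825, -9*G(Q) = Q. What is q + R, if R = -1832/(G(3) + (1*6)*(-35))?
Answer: 21022831/2413575 ≈ 8.7103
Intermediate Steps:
G(Q) = -Q/9
R = 5496/631 (R = -1832/(-⅑*3 + (1*6)*(-35)) = -1832/(-⅓ + 6*(-35)) = -1832/(-⅓ - 210) = -1832/(-631/3) = -1832*(-3/631) = 5496/631 ≈ 8.7100)
q = 1/3825 ≈ 0.00026144
q + R = 1/3825 + 5496/631 = 21022831/2413575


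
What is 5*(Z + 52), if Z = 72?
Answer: 620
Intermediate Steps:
5*(Z + 52) = 5*(72 + 52) = 5*124 = 620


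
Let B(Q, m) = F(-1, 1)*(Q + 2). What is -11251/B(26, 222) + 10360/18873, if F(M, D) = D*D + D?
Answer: -211759963/1056888 ≈ -200.36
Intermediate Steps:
F(M, D) = D + D² (F(M, D) = D² + D = D + D²)
B(Q, m) = 4 + 2*Q (B(Q, m) = (1*(1 + 1))*(Q + 2) = (1*2)*(2 + Q) = 2*(2 + Q) = 4 + 2*Q)
-11251/B(26, 222) + 10360/18873 = -11251/(4 + 2*26) + 10360/18873 = -11251/(4 + 52) + 10360*(1/18873) = -11251/56 + 10360/18873 = -211759963/1056888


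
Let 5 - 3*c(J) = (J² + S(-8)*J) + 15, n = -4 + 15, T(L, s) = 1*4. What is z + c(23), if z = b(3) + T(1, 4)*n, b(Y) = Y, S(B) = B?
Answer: -214/3 ≈ -71.333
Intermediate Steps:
T(L, s) = 4
n = 11
c(J) = -10/3 - J²/3 + 8*J/3 (c(J) = 5/3 - ((J² - 8*J) + 15)/3 = 5/3 - (15 + J² - 8*J)/3 = 5/3 + (-5 - J²/3 + 8*J/3) = -10/3 - J²/3 + 8*J/3)
z = 47 (z = 3 + 4*11 = 3 + 44 = 47)
z + c(23) = 47 + (-10/3 - ⅓*23² + (8/3)*23) = 47 + (-10/3 - ⅓*529 + 184/3) = 47 + (-10/3 - 529/3 + 184/3) = 47 - 355/3 = -214/3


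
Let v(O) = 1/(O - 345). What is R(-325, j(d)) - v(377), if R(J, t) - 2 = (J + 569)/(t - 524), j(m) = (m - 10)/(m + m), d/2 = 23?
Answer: 579125/385376 ≈ 1.5028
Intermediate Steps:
v(O) = 1/(-345 + O)
d = 46 (d = 2*23 = 46)
j(m) = (-10 + m)/(2*m) (j(m) = (-10 + m)/((2*m)) = (-10 + m)*(1/(2*m)) = (-10 + m)/(2*m))
R(J, t) = 2 + (569 + J)/(-524 + t) (R(J, t) = 2 + (J + 569)/(t - 524) = 2 + (569 + J)/(-524 + t))
R(-325, j(d)) - v(377) = (-479 - 325 + 2*((½)*(-10 + 46)/46))/(-524 + (½)*(-10 + 46)/46) - 1/(-345 + 377) = (-479 - 325 + 2*((½)*(1/46)*36))/(-524 + (½)*(1/46)*36) - 1/32 = (-479 - 325 + 2*(9/23))/(-524 + 9/23) - 1*1/32 = (-479 - 325 + 18/23)/(-12043/23) - 1/32 = -23/12043*(-18474/23) - 1/32 = 18474/12043 - 1/32 = 579125/385376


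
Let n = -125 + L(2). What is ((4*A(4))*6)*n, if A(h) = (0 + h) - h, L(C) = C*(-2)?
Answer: 0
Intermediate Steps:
L(C) = -2*C
A(h) = 0 (A(h) = h - h = 0)
n = -129 (n = -125 - 2*2 = -125 - 4 = -129)
((4*A(4))*6)*n = ((4*0)*6)*(-129) = (0*6)*(-129) = 0*(-129) = 0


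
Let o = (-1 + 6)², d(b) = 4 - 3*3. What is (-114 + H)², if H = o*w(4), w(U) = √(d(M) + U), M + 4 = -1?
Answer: 12371 - 5700*I ≈ 12371.0 - 5700.0*I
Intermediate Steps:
M = -5 (M = -4 - 1 = -5)
d(b) = -5 (d(b) = 4 - 9 = -5)
w(U) = √(-5 + U)
o = 25 (o = 5² = 25)
H = 25*I (H = 25*√(-5 + 4) = 25*√(-1) = 25*I ≈ 25.0*I)
(-114 + H)² = (-114 + 25*I)²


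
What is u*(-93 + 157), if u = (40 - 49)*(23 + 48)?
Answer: -40896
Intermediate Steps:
u = -639 (u = -9*71 = -639)
u*(-93 + 157) = -639*(-93 + 157) = -639*64 = -40896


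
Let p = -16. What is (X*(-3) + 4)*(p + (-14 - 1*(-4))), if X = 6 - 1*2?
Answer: 208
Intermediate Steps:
X = 4 (X = 6 - 2 = 4)
(X*(-3) + 4)*(p + (-14 - 1*(-4))) = (4*(-3) + 4)*(-16 + (-14 - 1*(-4))) = (-12 + 4)*(-16 + (-14 + 4)) = -8*(-16 - 10) = -8*(-26) = 208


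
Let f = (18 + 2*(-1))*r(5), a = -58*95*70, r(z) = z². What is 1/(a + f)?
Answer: -1/385300 ≈ -2.5954e-6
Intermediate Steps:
a = -385700 (a = -5510*70 = -385700)
f = 400 (f = (18 + 2*(-1))*5² = (18 - 2)*25 = 16*25 = 400)
1/(a + f) = 1/(-385700 + 400) = 1/(-385300) = -1/385300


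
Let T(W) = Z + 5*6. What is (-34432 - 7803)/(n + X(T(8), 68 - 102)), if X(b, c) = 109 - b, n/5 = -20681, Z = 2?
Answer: 42235/103328 ≈ 0.40875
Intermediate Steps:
n = -103405 (n = 5*(-20681) = -103405)
T(W) = 32 (T(W) = 2 + 5*6 = 2 + 30 = 32)
(-34432 - 7803)/(n + X(T(8), 68 - 102)) = (-34432 - 7803)/(-103405 + (109 - 1*32)) = -42235/(-103405 + (109 - 32)) = -42235/(-103405 + 77) = -42235/(-103328) = -42235*(-1/103328) = 42235/103328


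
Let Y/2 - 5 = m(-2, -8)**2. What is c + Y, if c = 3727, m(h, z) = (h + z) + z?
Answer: 4385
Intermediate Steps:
m(h, z) = h + 2*z
Y = 658 (Y = 10 + 2*(-2 + 2*(-8))**2 = 10 + 2*(-2 - 16)**2 = 10 + 2*(-18)**2 = 10 + 2*324 = 10 + 648 = 658)
c + Y = 3727 + 658 = 4385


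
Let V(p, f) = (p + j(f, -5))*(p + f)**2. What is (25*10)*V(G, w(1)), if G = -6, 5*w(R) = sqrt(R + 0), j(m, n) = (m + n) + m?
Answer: -89146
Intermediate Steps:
j(m, n) = n + 2*m
w(R) = sqrt(R)/5 (w(R) = sqrt(R + 0)/5 = sqrt(R)/5)
V(p, f) = (f + p)**2*(-5 + p + 2*f) (V(p, f) = (p + (-5 + 2*f))*(p + f)**2 = (-5 + p + 2*f)*(f + p)**2 = (f + p)**2*(-5 + p + 2*f))
(25*10)*V(G, w(1)) = (25*10)*((sqrt(1)/5 - 6)**2*(-5 - 6 + 2*(sqrt(1)/5))) = 250*(((1/5)*1 - 6)**2*(-5 - 6 + 2*((1/5)*1))) = 250*((1/5 - 6)**2*(-5 - 6 + 2*(1/5))) = 250*((-29/5)**2*(-5 - 6 + 2/5)) = 250*((841/25)*(-53/5)) = 250*(-44573/125) = -89146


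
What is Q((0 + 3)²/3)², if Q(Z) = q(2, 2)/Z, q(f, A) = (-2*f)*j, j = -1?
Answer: 16/9 ≈ 1.7778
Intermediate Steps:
q(f, A) = 2*f (q(f, A) = -2*f*(-1) = 2*f)
Q(Z) = 4/Z (Q(Z) = (2*2)/Z = 4/Z)
Q((0 + 3)²/3)² = (4/(((0 + 3)²/3)))² = (4/((3²*(⅓))))² = (4/((9*(⅓))))² = (4/3)² = 16/9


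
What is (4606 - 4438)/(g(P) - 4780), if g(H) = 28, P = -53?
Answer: -7/198 ≈ -0.035354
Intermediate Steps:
(4606 - 4438)/(g(P) - 4780) = (4606 - 4438)/(28 - 4780) = 168/(-4752) = 168*(-1/4752) = -7/198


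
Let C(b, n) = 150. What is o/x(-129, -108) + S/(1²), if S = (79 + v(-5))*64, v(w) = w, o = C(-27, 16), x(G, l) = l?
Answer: 85223/18 ≈ 4734.6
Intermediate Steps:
o = 150
S = 4736 (S = (79 - 5)*64 = 74*64 = 4736)
o/x(-129, -108) + S/(1²) = 150/(-108) + 4736/(1²) = 150*(-1/108) + 4736/1 = -25/18 + 4736*1 = -25/18 + 4736 = 85223/18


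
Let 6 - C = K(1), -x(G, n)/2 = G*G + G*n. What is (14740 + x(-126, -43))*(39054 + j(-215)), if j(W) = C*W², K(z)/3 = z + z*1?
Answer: -1087575792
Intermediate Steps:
x(G, n) = -2*G² - 2*G*n (x(G, n) = -2*(G*G + G*n) = -2*(G² + G*n) = -2*G² - 2*G*n)
K(z) = 6*z (K(z) = 3*(z + z*1) = 3*(z + z) = 3*(2*z) = 6*z)
C = 0 (C = 6 - 6 = 0)
j(W) = 0 (j(W) = 0*W² = 0)
(14740 + x(-126, -43))*(39054 + j(-215)) = (14740 - 2*(-126)*(-126 - 43))*(39054 + 0) = (14740 - 2*(-126)*(-169))*39054 = (14740 - 42588)*39054 = -27848*39054 = -1087575792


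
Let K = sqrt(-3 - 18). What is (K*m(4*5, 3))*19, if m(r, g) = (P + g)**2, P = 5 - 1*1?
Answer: 931*I*sqrt(21) ≈ 4266.4*I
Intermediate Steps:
P = 4 (P = 5 - 1 = 4)
m(r, g) = (4 + g)**2
K = I*sqrt(21) (K = sqrt(-21) = I*sqrt(21) ≈ 4.5826*I)
(K*m(4*5, 3))*19 = ((I*sqrt(21))*(4 + 3)**2)*19 = ((I*sqrt(21))*7**2)*19 = ((I*sqrt(21))*49)*19 = (49*I*sqrt(21))*19 = 931*I*sqrt(21)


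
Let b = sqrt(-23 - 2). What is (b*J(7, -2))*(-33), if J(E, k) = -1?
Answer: 165*I ≈ 165.0*I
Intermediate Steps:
b = 5*I (b = sqrt(-25) = 5*I ≈ 5.0*I)
(b*J(7, -2))*(-33) = ((5*I)*(-1))*(-33) = -5*I*(-33) = 165*I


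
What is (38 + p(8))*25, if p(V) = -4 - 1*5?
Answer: 725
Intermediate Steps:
p(V) = -9 (p(V) = -4 - 5 = -9)
(38 + p(8))*25 = (38 - 9)*25 = 29*25 = 725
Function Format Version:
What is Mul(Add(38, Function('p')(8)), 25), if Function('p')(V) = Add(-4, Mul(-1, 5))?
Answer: 725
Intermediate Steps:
Function('p')(V) = -9 (Function('p')(V) = Add(-4, -5) = -9)
Mul(Add(38, Function('p')(8)), 25) = Mul(Add(38, -9), 25) = Mul(29, 25) = 725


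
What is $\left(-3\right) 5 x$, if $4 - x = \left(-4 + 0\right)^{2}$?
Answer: $180$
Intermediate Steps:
$x = -12$ ($x = 4 - \left(-4 + 0\right)^{2} = 4 - \left(-4\right)^{2} = 4 - 16 = -12$)
$\left(-3\right) 5 x = \left(-3\right) 5 \left(-12\right) = \left(-15\right) \left(-12\right) = 180$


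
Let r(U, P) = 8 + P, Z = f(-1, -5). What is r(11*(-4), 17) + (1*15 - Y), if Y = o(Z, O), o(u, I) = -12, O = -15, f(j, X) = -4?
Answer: 52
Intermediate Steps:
Z = -4
Y = -12
r(11*(-4), 17) + (1*15 - Y) = (8 + 17) + (1*15 - 1*(-12)) = 25 + (15 + 12) = 25 + 27 = 52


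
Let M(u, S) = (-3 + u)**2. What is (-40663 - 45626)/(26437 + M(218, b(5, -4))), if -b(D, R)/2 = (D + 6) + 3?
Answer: -86289/72662 ≈ -1.1875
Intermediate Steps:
b(D, R) = -18 - 2*D (b(D, R) = -2*((D + 6) + 3) = -2*((6 + D) + 3) = -2*(9 + D) = -18 - 2*D)
(-40663 - 45626)/(26437 + M(218, b(5, -4))) = (-40663 - 45626)/(26437 + (-3 + 218)**2) = -86289/(26437 + 215**2) = -86289/(26437 + 46225) = -86289/72662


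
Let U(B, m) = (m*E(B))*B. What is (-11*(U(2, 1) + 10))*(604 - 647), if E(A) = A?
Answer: 6622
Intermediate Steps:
U(B, m) = m*B² (U(B, m) = (m*B)*B = (B*m)*B = m*B²)
(-11*(U(2, 1) + 10))*(604 - 647) = (-11*(1*2² + 10))*(604 - 647) = -11*(1*4 + 10)*(-43) = -11*(4 + 10)*(-43) = -11*14*(-43) = -154*(-43) = 6622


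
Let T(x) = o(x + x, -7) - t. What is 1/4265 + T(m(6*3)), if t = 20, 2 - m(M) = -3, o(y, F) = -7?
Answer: -115154/4265 ≈ -27.000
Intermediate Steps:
m(M) = 5 (m(M) = 2 - 1*(-3) = 2 + 3 = 5)
T(x) = -27 (T(x) = -7 - 1*20 = -7 - 20 = -27)
1/4265 + T(m(6*3)) = 1/4265 - 27 = -115154/4265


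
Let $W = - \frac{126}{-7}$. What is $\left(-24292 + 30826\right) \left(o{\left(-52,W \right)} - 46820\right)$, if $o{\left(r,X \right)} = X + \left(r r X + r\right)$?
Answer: $11878812$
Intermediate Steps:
$W = 18$ ($W = \left(-126\right) \left(- \frac{1}{7}\right) = 18$)
$o{\left(r,X \right)} = X + r + X r^{2}$ ($o{\left(r,X \right)} = X + \left(r^{2} X + r\right) = X + \left(X r^{2} + r\right) = X + \left(r + X r^{2}\right) = X + r + X r^{2}$)
$\left(-24292 + 30826\right) \left(o{\left(-52,W \right)} - 46820\right) = \left(-24292 + 30826\right) \left(\left(18 - 52 + 18 \left(-52\right)^{2}\right) - 46820\right) = 6534 \left(\left(18 - 52 + 18 \cdot 2704\right) - 46820\right) = 6534 \left(\left(18 - 52 + 48672\right) - 46820\right) = 6534 \left(48638 - 46820\right) = 6534 \cdot 1818 = 11878812$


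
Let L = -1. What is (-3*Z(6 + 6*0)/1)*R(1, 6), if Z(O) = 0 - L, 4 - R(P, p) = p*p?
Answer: 96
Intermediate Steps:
R(P, p) = 4 - p² (R(P, p) = 4 - p*p = 4 - p²)
Z(O) = 1 (Z(O) = 0 - 1*(-1) = 0 + 1 = 1)
(-3*Z(6 + 6*0)/1)*R(1, 6) = (-3/1)*(4 - 1*6²) = (-3)*(4 - 1*36) = (-3*1)*(4 - 36) = -3*(-32) = 96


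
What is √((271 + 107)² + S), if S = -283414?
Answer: I*√140530 ≈ 374.87*I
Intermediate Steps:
√((271 + 107)² + S) = √((271 + 107)² - 283414) = √(378² - 283414) = √(142884 - 283414) = √(-140530) = I*√140530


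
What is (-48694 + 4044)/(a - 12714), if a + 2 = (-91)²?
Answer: 8930/887 ≈ 10.068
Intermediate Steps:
a = 8279 (a = -2 + (-91)² = -2 + 8281 = 8279)
(-48694 + 4044)/(a - 12714) = (-48694 + 4044)/(8279 - 12714) = -44650/(-4435) = -44650*(-1/4435) = 8930/887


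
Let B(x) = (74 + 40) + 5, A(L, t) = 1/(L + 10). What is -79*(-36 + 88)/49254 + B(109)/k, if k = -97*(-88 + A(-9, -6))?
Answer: -4801031/69275751 ≈ -0.069303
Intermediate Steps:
A(L, t) = 1/(10 + L)
B(x) = 119 (B(x) = 114 + 5 = 119)
k = 8439 (k = -97*(-88 + 1/(10 - 9)) = -97*(-88 + 1/1) = -97*(-88 + 1) = -97*(-87) = 8439)
-79*(-36 + 88)/49254 + B(109)/k = -79*(-36 + 88)/49254 + 119/8439 = -79*52*(1/49254) + 119*(1/8439) = -4108*1/49254 + 119/8439 = -2054/24627 + 119/8439 = -4801031/69275751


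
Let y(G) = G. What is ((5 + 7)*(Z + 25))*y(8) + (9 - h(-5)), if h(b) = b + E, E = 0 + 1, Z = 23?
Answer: 4621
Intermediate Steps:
E = 1
h(b) = 1 + b (h(b) = b + 1 = 1 + b)
((5 + 7)*(Z + 25))*y(8) + (9 - h(-5)) = ((5 + 7)*(23 + 25))*8 + (9 - (1 - 5)) = (12*48)*8 + (9 - 1*(-4)) = 576*8 + (9 + 4) = 4608 + 13 = 4621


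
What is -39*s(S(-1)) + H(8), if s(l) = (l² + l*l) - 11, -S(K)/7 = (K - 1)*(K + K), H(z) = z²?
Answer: -60659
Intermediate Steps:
S(K) = -14*K*(-1 + K) (S(K) = -7*(K - 1)*(K + K) = -7*(-1 + K)*2*K = -14*K*(-1 + K))
s(l) = -11 + 2*l² (s(l) = (l² + l²) - 11 = 2*l² - 11 = -11 + 2*l²)
-39*s(S(-1)) + H(8) = -39*(-11 + 2*(14*(-1)*(1 - 1*(-1)))²) + 8² = -39*(-11 + 2*(14*(-1)*(1 + 1))²) + 64 = -39*(-11 + 2*(14*(-1)*2)²) + 64 = -39*(-11 + 2*(-28)²) + 64 = -39*(-11 + 2*784) + 64 = -39*(-11 + 1568) + 64 = -39*1557 + 64 = -60723 + 64 = -60659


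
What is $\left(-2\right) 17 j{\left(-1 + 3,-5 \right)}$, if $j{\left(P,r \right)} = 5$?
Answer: $-170$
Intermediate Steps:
$\left(-2\right) 17 j{\left(-1 + 3,-5 \right)} = \left(-2\right) 17 \cdot 5 = \left(-34\right) 5 = -170$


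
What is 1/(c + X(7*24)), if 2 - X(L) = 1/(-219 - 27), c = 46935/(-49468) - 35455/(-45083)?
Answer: 1841009388/3390602099 ≈ 0.54297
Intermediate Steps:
c = -2430085/14967556 (c = 46935*(-1/49468) - 35455*(-1/45083) = -315/332 + 35455/45083 = -2430085/14967556 ≈ -0.16236)
X(L) = 493/246 (X(L) = 2 - 1/(-219 - 27) = 2 - 1/(-246) = 2 - 1*(-1/246) = 2 + 1/246 = 493/246)
1/(c + X(7*24)) = 1/(-2430085/14967556 + 493/246) = 1/(3390602099/1841009388) = 1841009388/3390602099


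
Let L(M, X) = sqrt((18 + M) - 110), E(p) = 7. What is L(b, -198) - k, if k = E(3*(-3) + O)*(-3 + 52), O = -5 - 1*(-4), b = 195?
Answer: -343 + sqrt(103) ≈ -332.85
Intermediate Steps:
O = -1 (O = -5 + 4 = -1)
L(M, X) = sqrt(-92 + M)
k = 343 (k = 7*(-3 + 52) = 7*49 = 343)
L(b, -198) - k = sqrt(-92 + 195) - 1*343 = sqrt(103) - 343 = -343 + sqrt(103)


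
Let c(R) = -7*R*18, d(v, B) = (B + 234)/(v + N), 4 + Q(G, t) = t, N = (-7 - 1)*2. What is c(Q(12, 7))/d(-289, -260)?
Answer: -57645/13 ≈ -4434.2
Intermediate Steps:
N = -16 (N = -8*2 = -16)
Q(G, t) = -4 + t
d(v, B) = (234 + B)/(-16 + v) (d(v, B) = (B + 234)/(v - 16) = (234 + B)/(-16 + v))
c(R) = -126*R
c(Q(12, 7))/d(-289, -260) = (-126*(-4 + 7))/(((234 - 260)/(-16 - 289))) = (-126*3)/((-26/(-305))) = -378/((-1/305*(-26))) = -378/26/305 = -378*305/26 = -57645/13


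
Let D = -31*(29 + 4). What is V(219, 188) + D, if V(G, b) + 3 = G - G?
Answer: -1026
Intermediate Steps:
D = -1023 (D = -31*33 = -1023)
V(G, b) = -3 (V(G, b) = -3 + (G - G) = -3 + 0 = -3)
V(219, 188) + D = -3 - 1023 = -1026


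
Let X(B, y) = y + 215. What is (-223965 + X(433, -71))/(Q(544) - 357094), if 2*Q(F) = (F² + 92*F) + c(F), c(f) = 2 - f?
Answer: 223821/184373 ≈ 1.2140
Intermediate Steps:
X(B, y) = 215 + y
Q(F) = 1 + F²/2 + 91*F/2 (Q(F) = ((F² + 92*F) + (2 - F))/2 = (2 + F² + 91*F)/2 = 1 + F²/2 + 91*F/2)
(-223965 + X(433, -71))/(Q(544) - 357094) = (-223965 + (215 - 71))/((1 + (½)*544² + (91/2)*544) - 357094) = (-223965 + 144)/((1 + (½)*295936 + 24752) - 357094) = -223821/((1 + 147968 + 24752) - 357094) = -223821/(172721 - 357094) = -223821/(-184373) = -223821*(-1/184373) = 223821/184373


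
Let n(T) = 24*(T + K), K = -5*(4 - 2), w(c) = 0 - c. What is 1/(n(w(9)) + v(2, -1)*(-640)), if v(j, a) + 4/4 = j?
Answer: -1/1096 ≈ -0.00091241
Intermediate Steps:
v(j, a) = -1 + j
w(c) = -c
K = -10 (K = -5*2 = -10)
n(T) = -240 + 24*T (n(T) = 24*(T - 10) = 24*(-10 + T) = -240 + 24*T)
1/(n(w(9)) + v(2, -1)*(-640)) = 1/((-240 + 24*(-1*9)) + (-1 + 2)*(-640)) = 1/((-240 + 24*(-9)) + 1*(-640)) = 1/((-240 - 216) - 640) = 1/(-456 - 640) = 1/(-1096) = -1/1096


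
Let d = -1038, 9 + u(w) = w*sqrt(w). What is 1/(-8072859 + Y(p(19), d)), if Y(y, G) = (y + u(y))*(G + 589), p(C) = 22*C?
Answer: -2064125/13361484351042 + 93841*sqrt(418)/26722968702084 ≈ -8.2688e-8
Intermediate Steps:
u(w) = -9 + w**(3/2) (u(w) = -9 + w*sqrt(w) = -9 + w**(3/2))
Y(y, G) = (589 + G)*(-9 + y + y**(3/2)) (Y(y, G) = (y + (-9 + y**(3/2)))*(G + 589) = (-9 + y + y**(3/2))*(589 + G) = (589 + G)*(-9 + y + y**(3/2)))
1/(-8072859 + Y(p(19), d)) = 1/(-8072859 + (-5301 + 589*(22*19) + 589*(22*19)**(3/2) - 22836*19 - 1038*(-9 + (22*19)**(3/2)))) = 1/(-8072859 + (-5301 + 589*418 + 589*418**(3/2) - 1038*418 - 1038*(-9 + 418**(3/2)))) = 1/(-8072859 + (-5301 + 246202 + 589*(418*sqrt(418)) - 433884 - 1038*(-9 + 418*sqrt(418)))) = 1/(-8072859 + (-5301 + 246202 + 246202*sqrt(418) - 433884 + (9342 - 433884*sqrt(418)))) = 1/(-8072859 + (-183641 - 187682*sqrt(418))) = 1/(-8256500 - 187682*sqrt(418))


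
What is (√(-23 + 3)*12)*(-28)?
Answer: -672*I*√5 ≈ -1502.6*I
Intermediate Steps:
(√(-23 + 3)*12)*(-28) = (√(-20)*12)*(-28) = ((2*I*√5)*12)*(-28) = (24*I*√5)*(-28) = -672*I*√5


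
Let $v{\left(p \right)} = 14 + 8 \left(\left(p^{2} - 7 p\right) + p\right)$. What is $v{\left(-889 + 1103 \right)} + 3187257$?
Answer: $3543367$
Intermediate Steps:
$v{\left(p \right)} = 14 - 48 p + 8 p^{2}$ ($v{\left(p \right)} = 14 + 8 \left(p^{2} - 6 p\right) = 14 + \left(- 48 p + 8 p^{2}\right) = 14 - 48 p + 8 p^{2}$)
$v{\left(-889 + 1103 \right)} + 3187257 = \left(14 - 48 \left(-889 + 1103\right) + 8 \left(-889 + 1103\right)^{2}\right) + 3187257 = \left(14 - 10272 + 8 \cdot 214^{2}\right) + 3187257 = \left(14 - 10272 + 8 \cdot 45796\right) + 3187257 = \left(14 - 10272 + 366368\right) + 3187257 = 356110 + 3187257 = 3543367$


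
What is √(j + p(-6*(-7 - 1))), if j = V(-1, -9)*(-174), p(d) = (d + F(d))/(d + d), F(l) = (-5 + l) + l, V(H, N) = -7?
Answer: √702402/24 ≈ 34.921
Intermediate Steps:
F(l) = -5 + 2*l
p(d) = (-5 + 3*d)/(2*d) (p(d) = (d + (-5 + 2*d))/(d + d) = (-5 + 3*d)/((2*d)) = (-5 + 3*d)*(1/(2*d)) = (-5 + 3*d)/(2*d))
j = 1218 (j = -7*(-174) = 1218)
√(j + p(-6*(-7 - 1))) = √(1218 + (-5 + 3*(-6*(-7 - 1)))/(2*((-6*(-7 - 1))))) = √(1218 + (-5 + 3*(-6*(-8)))/(2*((-6*(-8))))) = √(1218 + (½)*(-5 + 3*48)/48) = √(1218 + (½)*(1/48)*(-5 + 144)) = √(1218 + (½)*(1/48)*139) = √(1218 + 139/96) = √(117067/96) = √702402/24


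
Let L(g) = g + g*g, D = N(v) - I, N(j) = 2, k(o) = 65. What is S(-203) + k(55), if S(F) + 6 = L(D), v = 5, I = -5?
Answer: 115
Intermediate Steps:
D = 7 (D = 2 - 1*(-5) = 2 + 5 = 7)
L(g) = g + g²
S(F) = 50 (S(F) = -6 + 7*(1 + 7) = -6 + 7*8 = -6 + 56 = 50)
S(-203) + k(55) = 50 + 65 = 115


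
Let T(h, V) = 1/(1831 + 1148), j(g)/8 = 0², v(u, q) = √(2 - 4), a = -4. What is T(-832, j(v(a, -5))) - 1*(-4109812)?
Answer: 12243129949/2979 ≈ 4.1098e+6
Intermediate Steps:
v(u, q) = I*√2 (v(u, q) = √(-2) = I*√2)
j(g) = 0 (j(g) = 8*0² = 8*0 = 0)
T(h, V) = 1/2979
T(-832, j(v(a, -5))) - 1*(-4109812) = 1/2979 - 1*(-4109812) = 1/2979 + 4109812 = 12243129949/2979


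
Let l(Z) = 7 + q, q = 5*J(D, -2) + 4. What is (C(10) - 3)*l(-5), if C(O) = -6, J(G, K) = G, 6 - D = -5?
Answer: -594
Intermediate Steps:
D = 11 (D = 6 - 1*(-5) = 6 + 5 = 11)
q = 59 (q = 5*11 + 4 = 55 + 4 = 59)
l(Z) = 66 (l(Z) = 7 + 59 = 66)
(C(10) - 3)*l(-5) = (-6 - 3)*66 = -9*66 = -594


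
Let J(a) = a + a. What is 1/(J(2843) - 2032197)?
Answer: -1/2026511 ≈ -4.9346e-7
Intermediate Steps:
J(a) = 2*a
1/(J(2843) - 2032197) = 1/(2*2843 - 2032197) = 1/(5686 - 2032197) = 1/(-2026511) = -1/2026511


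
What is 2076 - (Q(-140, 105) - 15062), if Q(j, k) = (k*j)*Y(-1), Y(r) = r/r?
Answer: 31838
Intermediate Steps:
Y(r) = 1
Q(j, k) = j*k (Q(j, k) = (k*j)*1 = (j*k)*1 = j*k)
2076 - (Q(-140, 105) - 15062) = 2076 - (-140*105 - 15062) = 2076 - (-14700 - 15062) = 2076 - 1*(-29762) = 2076 + 29762 = 31838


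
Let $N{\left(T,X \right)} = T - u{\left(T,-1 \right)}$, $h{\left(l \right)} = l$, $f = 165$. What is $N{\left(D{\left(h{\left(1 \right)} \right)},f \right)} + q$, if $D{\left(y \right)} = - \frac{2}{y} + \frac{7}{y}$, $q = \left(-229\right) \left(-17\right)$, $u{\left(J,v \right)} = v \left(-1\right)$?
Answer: $3897$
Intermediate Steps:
$u{\left(J,v \right)} = - v$
$q = 3893$
$D{\left(y \right)} = \frac{5}{y}$
$N{\left(T,X \right)} = -1 + T$ ($N{\left(T,X \right)} = T - \left(-1\right) \left(-1\right) = T - 1 = -1 + T$)
$N{\left(D{\left(h{\left(1 \right)} \right)},f \right)} + q = \left(-1 + \frac{5}{1}\right) + 3893 = \left(-1 + 5 \cdot 1\right) + 3893 = \left(-1 + 5\right) + 3893 = 4 + 3893 = 3897$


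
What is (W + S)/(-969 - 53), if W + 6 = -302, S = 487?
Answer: -179/1022 ≈ -0.17515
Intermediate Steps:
W = -308 (W = -6 - 302 = -308)
(W + S)/(-969 - 53) = (-308 + 487)/(-969 - 53) = 179/(-1022) = -1/1022*179 = -179/1022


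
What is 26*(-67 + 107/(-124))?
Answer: -109395/62 ≈ -1764.4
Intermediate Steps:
26*(-67 + 107/(-124)) = 26*(-67 + 107*(-1/124)) = 26*(-67 - 107/124) = 26*(-8415/124) = -109395/62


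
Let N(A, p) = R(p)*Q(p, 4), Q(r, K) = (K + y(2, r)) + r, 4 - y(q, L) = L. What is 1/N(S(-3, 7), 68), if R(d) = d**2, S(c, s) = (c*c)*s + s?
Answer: 1/36992 ≈ 2.7033e-5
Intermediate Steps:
y(q, L) = 4 - L
S(c, s) = s + s*c**2 (S(c, s) = c**2*s + s = s*c**2 + s = s + s*c**2)
Q(r, K) = 4 + K (Q(r, K) = (K + (4 - r)) + r = (4 + K - r) + r = 4 + K)
N(A, p) = 8*p**2 (N(A, p) = p**2*(4 + 4) = p**2*8 = 8*p**2)
1/N(S(-3, 7), 68) = 1/(8*68**2) = 1/(8*4624) = 1/36992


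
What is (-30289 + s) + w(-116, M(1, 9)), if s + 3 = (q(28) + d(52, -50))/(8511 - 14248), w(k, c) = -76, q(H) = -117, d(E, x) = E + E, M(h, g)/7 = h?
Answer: -174221203/5737 ≈ -30368.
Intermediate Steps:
M(h, g) = 7*h
d(E, x) = 2*E
s = -17198/5737 (s = -3 + (-117 + 2*52)/(8511 - 14248) = -3 + (-117 + 104)/(-5737) = -3 - 13*(-1/5737) = -3 + 13/5737 = -17198/5737 ≈ -2.9977)
(-30289 + s) + w(-116, M(1, 9)) = (-30289 - 17198/5737) - 76 = -173785191/5737 - 76 = -174221203/5737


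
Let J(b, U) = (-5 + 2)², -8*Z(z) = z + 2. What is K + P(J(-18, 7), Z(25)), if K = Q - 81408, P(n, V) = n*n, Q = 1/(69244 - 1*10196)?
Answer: -4802196695/59048 ≈ -81327.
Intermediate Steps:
Z(z) = -¼ - z/8 (Z(z) = -(z + 2)/8 = -(2 + z)/8 = -¼ - z/8)
Q = 1/59048 (Q = 1/(69244 - 10196) = 1/59048 ≈ 1.6935e-5)
J(b, U) = 9 (J(b, U) = (-3)² = 9)
P(n, V) = n²
K = -4806979583/59048 (K = 1/59048 - 81408 = -4806979583/59048 ≈ -81408.)
K + P(J(-18, 7), Z(25)) = -4806979583/59048 + 9² = -4806979583/59048 + 81 = -4802196695/59048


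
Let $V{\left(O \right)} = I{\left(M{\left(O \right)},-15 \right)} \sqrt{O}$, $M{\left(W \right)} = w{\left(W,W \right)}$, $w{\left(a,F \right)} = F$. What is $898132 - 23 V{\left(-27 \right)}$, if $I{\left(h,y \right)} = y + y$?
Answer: $898132 + 2070 i \sqrt{3} \approx 8.9813 \cdot 10^{5} + 3585.3 i$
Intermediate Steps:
$M{\left(W \right)} = W$
$I{\left(h,y \right)} = 2 y$
$V{\left(O \right)} = - 30 \sqrt{O}$ ($V{\left(O \right)} = 2 \left(-15\right) \sqrt{O} = - 30 \sqrt{O}$)
$898132 - 23 V{\left(-27 \right)} = 898132 - 23 \left(- 30 \sqrt{-27}\right) = 898132 - 23 \left(- 30 \cdot 3 i \sqrt{3}\right) = 898132 - 23 \left(- 90 i \sqrt{3}\right) = 898132 - - 2070 i \sqrt{3} = 898132 + 2070 i \sqrt{3}$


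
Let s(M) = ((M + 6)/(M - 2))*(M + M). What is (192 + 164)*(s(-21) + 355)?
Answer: 2682460/23 ≈ 1.1663e+5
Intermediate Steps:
s(M) = 2*M*(6 + M)/(-2 + M) (s(M) = ((6 + M)/(-2 + M))*(2*M) = 2*M*(6 + M)/(-2 + M))
(192 + 164)*(s(-21) + 355) = (192 + 164)*(2*(-21)*(6 - 21)/(-2 - 21) + 355) = 356*(2*(-21)*(-15)/(-23) + 355) = 356*(2*(-21)*(-1/23)*(-15) + 355) = 356*(-630/23 + 355) = 356*(7535/23) = 2682460/23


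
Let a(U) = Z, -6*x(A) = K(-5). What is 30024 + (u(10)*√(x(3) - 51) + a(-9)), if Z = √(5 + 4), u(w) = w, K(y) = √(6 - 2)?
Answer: 30027 + 10*I*√462/3 ≈ 30027.0 + 71.647*I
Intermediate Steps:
K(y) = 2 (K(y) = √4 = 2)
x(A) = -⅓ (x(A) = -⅙*2 = -⅓)
Z = 3 (Z = √9 = 3)
a(U) = 3
30024 + (u(10)*√(x(3) - 51) + a(-9)) = 30024 + (10*√(-⅓ - 51) + 3) = 30024 + (10*√(-154/3) + 3) = 30024 + (10*(I*√462/3) + 3) = 30024 + (10*I*√462/3 + 3) = 30024 + (3 + 10*I*√462/3) = 30027 + 10*I*√462/3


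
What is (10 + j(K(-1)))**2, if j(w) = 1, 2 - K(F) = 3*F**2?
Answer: 121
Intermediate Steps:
K(F) = 2 - 3*F**2
(10 + j(K(-1)))**2 = (10 + 1)**2 = 11**2 = 121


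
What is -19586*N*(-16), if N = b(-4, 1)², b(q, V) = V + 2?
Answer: 2820384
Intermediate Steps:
b(q, V) = 2 + V
N = 9 (N = (2 + 1)² = 3² = 9)
-19586*N*(-16) = -176274*(-16) = -19586*(-144) = 2820384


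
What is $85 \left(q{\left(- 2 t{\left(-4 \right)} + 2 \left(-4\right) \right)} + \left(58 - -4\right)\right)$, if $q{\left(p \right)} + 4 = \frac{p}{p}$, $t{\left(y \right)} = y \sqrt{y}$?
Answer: $5015$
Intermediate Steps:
$t{\left(y \right)} = y^{\frac{3}{2}}$
$q{\left(p \right)} = -3$ ($q{\left(p \right)} = -4 + \frac{p}{p} = -4 + 1 = -3$)
$85 \left(q{\left(- 2 t{\left(-4 \right)} + 2 \left(-4\right) \right)} + \left(58 - -4\right)\right) = 85 \left(-3 + \left(58 - -4\right)\right) = 85 \left(-3 + \left(58 + 4\right)\right) = 85 \left(-3 + 62\right) = 85 \cdot 59 = 5015$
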